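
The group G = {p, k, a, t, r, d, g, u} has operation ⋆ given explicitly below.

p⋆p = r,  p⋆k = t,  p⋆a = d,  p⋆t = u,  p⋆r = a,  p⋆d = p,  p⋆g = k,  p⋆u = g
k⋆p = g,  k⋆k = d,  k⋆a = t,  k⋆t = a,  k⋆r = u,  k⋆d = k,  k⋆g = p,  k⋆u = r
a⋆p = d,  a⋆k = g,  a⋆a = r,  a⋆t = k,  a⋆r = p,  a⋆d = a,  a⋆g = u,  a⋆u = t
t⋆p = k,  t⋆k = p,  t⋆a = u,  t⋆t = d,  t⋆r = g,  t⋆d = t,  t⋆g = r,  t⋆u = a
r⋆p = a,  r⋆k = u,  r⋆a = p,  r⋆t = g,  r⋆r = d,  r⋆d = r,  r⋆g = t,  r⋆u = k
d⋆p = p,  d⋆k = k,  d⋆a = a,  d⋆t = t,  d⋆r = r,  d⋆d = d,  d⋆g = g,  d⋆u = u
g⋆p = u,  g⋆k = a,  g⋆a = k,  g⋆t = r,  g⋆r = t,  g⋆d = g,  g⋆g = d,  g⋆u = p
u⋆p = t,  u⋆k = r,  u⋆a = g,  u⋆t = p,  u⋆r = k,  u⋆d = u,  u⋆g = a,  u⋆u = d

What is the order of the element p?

4

The identity element is d (its row matches the header).
p^1 = p
p^2 = p ⋆ p = r
p^3 = r ⋆ p = a
p^4 = a ⋆ p = d
The first power of p equal to the identity is p^4, so ord(p) = 4.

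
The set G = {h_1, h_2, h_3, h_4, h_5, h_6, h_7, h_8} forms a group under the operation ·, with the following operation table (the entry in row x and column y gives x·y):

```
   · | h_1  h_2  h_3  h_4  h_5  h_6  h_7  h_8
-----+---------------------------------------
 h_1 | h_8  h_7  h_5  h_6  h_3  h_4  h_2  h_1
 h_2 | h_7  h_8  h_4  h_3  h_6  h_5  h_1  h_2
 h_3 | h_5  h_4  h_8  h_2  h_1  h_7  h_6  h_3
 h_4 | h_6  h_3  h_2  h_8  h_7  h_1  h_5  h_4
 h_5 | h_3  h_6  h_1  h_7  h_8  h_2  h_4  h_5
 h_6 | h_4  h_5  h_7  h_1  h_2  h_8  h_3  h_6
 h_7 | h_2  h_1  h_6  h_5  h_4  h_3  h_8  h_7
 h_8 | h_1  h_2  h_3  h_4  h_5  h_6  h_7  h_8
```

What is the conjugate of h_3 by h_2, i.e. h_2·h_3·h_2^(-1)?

h_3

The identity is h_8. In row h_2, the entry h_8 sits in column h_2, so h_2^(-1) = h_2.
h_2·h_3 = h_4
h_4·h_2 = h_3
(Structurally, G here is isomorphic to the elementary abelian group (Z_2)^3.)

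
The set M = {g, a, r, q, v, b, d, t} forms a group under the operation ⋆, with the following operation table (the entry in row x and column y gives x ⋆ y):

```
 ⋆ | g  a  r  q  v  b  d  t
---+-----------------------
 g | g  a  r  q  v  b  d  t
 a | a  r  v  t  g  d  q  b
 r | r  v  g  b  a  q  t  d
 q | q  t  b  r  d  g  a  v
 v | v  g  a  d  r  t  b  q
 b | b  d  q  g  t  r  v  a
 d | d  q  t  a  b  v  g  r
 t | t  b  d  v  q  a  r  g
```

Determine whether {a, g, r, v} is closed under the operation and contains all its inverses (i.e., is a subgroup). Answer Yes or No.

{a, g, r, v} contains the identity g.
Checking products: every product of two elements of {a, g, r, v} (read from the table) lies in {a, g, r, v}, so the set is closed.
In a finite group, a nonempty closed subset is a subgroup. So {a, g, r, v} ≤ M.
(Structurally, M here is isomorphic to Z_2 x Z_4.)

Yes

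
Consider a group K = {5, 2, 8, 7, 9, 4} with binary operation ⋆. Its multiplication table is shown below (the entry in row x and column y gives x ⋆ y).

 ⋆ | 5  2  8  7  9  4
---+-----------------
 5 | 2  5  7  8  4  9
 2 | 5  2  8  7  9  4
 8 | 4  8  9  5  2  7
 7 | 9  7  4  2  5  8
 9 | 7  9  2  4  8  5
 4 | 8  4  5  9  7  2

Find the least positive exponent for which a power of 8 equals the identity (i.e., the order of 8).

The identity element is 2 (its row matches the header).
8^1 = 8
8^2 = 8 ⋆ 8 = 9
8^3 = 9 ⋆ 8 = 2
The first power of 8 equal to the identity is 8^3, so ord(8) = 3.

3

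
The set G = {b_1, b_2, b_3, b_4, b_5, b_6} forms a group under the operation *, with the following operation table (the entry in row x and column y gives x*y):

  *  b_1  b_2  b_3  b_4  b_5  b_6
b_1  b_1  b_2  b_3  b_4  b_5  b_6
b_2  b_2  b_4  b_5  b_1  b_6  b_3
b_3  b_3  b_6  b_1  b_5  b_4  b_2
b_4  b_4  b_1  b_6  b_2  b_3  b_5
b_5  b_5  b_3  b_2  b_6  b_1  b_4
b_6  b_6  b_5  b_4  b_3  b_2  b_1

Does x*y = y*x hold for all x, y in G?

No

b_4*b_5 = b_3 but b_5*b_4 = b_6.
Since b_4 and b_5 do not commute, G is not abelian.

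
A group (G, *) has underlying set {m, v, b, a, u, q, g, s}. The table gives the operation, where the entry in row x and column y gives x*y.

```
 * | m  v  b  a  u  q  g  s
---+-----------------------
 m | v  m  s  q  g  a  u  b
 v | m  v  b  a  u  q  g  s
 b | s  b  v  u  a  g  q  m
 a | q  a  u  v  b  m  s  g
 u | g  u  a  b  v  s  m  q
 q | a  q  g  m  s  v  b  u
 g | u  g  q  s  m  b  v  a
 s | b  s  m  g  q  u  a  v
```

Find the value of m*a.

q

Read row m, column a: m*a = q.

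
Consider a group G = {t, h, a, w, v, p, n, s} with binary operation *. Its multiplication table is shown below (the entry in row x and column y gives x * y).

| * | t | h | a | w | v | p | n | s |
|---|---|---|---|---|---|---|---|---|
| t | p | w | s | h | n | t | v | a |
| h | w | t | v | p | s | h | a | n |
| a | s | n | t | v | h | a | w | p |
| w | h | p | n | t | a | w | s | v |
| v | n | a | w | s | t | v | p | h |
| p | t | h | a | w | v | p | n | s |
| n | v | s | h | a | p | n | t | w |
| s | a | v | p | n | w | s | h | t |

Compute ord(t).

2

The identity element is p (its row matches the header).
t^1 = t
t^2 = t * t = p
The first power of t equal to the identity is t^2, so ord(t) = 2.
(Structurally, G here is isomorphic to the quaternion group Q_8.)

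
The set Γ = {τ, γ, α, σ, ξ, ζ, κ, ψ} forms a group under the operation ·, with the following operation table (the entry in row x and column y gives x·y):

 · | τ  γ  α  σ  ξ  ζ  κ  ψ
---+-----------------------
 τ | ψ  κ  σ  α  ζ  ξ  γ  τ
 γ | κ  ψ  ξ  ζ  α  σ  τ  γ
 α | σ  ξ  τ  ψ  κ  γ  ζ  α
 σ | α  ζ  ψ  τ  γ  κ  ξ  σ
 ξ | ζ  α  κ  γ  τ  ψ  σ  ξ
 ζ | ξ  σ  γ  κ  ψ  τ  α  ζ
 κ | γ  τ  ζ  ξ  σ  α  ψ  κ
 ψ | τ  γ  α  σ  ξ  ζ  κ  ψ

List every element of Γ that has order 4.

Identity is ψ. Compute the order of each non-identity element by repeated multiplication:
  τ: τ → ψ  (order 2)
  γ: γ → ψ  (order 2)
  α: α → τ → σ → ψ  (order 4)
  σ: σ → τ → α → ψ  (order 4)
  ξ: ξ → τ → ζ → ψ  (order 4)
  ζ: ζ → τ → ξ → ψ  (order 4)
  κ: κ → ψ  (order 2)
Elements of order 4: {α, ζ, ξ, σ}.
(Structurally, Γ here is isomorphic to Z_2 x Z_4.)

{α, ζ, ξ, σ}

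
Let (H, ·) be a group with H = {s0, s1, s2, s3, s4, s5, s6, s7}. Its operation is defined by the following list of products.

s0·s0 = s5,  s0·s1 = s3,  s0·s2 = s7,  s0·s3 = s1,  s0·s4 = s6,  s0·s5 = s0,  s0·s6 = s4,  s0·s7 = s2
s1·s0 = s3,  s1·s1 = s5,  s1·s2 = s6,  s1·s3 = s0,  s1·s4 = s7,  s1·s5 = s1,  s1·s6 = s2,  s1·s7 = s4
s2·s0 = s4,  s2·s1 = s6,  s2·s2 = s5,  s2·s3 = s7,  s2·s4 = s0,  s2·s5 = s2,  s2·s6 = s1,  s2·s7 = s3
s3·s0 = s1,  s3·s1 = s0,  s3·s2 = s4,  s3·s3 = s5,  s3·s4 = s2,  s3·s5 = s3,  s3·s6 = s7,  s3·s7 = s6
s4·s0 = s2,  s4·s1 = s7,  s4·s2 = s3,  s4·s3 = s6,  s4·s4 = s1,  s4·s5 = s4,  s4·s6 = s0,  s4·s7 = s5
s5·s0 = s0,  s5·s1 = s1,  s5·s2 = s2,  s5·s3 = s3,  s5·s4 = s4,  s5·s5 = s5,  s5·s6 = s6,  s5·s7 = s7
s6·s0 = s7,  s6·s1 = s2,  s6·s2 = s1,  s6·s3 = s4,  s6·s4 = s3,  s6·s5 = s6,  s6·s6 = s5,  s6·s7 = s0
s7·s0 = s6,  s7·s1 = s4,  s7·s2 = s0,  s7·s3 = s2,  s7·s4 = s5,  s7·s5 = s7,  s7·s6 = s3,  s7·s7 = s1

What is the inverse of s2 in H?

s2

First locate the identity: row s5 matches the header, so s5 is the identity.
Scan row s2 for s5: s2·s2 = s5. Hence s2^(-1) = s2.
(Structurally, H here is isomorphic to the dihedral group D_4.)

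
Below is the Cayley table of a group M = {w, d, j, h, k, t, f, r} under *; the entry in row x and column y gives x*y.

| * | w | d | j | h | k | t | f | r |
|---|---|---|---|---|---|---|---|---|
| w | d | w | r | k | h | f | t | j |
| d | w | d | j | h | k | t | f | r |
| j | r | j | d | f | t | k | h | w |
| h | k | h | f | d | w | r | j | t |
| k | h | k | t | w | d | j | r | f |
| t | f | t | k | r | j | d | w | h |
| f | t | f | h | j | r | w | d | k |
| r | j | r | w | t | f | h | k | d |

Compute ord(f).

2

The identity element is d (its row matches the header).
f^1 = f
f^2 = f*f = d
The first power of f equal to the identity is f^2, so ord(f) = 2.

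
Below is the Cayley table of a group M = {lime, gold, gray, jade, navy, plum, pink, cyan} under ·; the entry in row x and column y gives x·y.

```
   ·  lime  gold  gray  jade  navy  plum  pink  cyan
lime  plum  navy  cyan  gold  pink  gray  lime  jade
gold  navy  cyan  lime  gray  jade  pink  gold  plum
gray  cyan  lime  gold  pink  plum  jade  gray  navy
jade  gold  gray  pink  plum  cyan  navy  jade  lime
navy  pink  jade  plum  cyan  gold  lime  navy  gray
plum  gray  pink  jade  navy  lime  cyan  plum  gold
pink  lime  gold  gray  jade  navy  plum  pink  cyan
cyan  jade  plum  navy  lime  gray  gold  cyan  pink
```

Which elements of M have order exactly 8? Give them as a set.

Identity is pink. Compute the order of each non-identity element by repeated multiplication:
  lime: lime → plum → gray → cyan → jade → gold → navy → pink  (order 8)
  gold: gold → cyan → plum → pink  (order 4)
  gray: gray → gold → lime → cyan → navy → plum → jade → pink  (order 8)
  jade: jade → plum → navy → cyan → lime → gold → gray → pink  (order 8)
  navy: navy → gold → jade → cyan → gray → plum → lime → pink  (order 8)
  plum: plum → cyan → gold → pink  (order 4)
  cyan: cyan → pink  (order 2)
Elements of order 8: {gray, jade, lime, navy}.
(Structurally, M here is isomorphic to the cyclic group Z_8.)

{gray, jade, lime, navy}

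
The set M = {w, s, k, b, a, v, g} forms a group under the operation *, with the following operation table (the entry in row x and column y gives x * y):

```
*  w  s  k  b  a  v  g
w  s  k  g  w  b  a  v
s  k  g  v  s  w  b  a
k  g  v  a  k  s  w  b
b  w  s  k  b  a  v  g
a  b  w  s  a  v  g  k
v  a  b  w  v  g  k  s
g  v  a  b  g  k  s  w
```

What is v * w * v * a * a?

v * w = a
a * v = g
g * a = k
k * a = s

s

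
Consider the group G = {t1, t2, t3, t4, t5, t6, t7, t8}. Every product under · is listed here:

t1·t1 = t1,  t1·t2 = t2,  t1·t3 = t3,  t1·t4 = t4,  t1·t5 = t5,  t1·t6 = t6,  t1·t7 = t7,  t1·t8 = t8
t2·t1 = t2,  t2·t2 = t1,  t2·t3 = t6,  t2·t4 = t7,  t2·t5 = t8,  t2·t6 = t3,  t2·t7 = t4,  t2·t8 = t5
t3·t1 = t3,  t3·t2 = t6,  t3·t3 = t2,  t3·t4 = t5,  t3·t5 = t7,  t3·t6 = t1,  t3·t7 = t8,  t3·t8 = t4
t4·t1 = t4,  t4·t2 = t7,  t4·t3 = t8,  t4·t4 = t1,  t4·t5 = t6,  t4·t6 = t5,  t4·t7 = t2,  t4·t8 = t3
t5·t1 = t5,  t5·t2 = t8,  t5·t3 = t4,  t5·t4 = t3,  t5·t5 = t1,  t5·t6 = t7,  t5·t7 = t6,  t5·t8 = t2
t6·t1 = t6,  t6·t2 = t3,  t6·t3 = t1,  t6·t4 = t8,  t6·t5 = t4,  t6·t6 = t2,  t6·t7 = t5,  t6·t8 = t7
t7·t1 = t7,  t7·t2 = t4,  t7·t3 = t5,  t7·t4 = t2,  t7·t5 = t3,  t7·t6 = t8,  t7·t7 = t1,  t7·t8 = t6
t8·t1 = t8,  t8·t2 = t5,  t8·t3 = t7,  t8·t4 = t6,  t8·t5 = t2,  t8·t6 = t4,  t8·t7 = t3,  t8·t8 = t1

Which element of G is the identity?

t1

The identity e satisfies e·x = x for all x, so its row in the table reproduces the column headers.
Row t1 reads: t1, t2, t3, t4, t5, t6, t7, t8 — exactly the header order. So t1 is the identity.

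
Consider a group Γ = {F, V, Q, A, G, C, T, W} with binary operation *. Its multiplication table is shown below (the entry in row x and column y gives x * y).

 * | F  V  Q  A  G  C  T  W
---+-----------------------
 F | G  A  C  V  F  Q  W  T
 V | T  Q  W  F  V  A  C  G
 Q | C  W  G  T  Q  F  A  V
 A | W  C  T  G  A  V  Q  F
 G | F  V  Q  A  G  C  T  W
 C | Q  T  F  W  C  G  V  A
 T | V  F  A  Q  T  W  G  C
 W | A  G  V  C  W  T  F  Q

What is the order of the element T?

The identity element is G (its row matches the header).
T^1 = T
T^2 = T * T = G
The first power of T equal to the identity is T^2, so ord(T) = 2.

2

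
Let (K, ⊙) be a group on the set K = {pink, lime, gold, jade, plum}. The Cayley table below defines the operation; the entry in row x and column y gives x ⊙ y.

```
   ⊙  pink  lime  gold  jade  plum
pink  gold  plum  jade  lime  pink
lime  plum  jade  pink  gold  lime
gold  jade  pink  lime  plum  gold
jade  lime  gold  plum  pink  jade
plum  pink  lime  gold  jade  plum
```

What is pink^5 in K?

pink^1 = pink
pink^2 = pink ⊙ pink = gold
pink^3 = gold ⊙ pink = jade
pink^4 = jade ⊙ pink = lime
pink^5 = lime ⊙ pink = plum

plum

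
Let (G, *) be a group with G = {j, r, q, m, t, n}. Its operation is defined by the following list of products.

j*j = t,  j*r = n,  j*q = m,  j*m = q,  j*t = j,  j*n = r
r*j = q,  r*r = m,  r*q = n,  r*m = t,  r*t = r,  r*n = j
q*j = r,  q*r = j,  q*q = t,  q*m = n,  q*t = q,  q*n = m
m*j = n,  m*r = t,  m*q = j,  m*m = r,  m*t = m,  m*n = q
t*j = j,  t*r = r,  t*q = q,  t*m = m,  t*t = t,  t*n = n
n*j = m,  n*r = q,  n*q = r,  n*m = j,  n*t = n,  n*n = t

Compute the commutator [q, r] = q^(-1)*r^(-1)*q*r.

m

Identity is t; from the table q^(-1) = q and r^(-1) = m.
q*m = n
n*q = r
r*r = m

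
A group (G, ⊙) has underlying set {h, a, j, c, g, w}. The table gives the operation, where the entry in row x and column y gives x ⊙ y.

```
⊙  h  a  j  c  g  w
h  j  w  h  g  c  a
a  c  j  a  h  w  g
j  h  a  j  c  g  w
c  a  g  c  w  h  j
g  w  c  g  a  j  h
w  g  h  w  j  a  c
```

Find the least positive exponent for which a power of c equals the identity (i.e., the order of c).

3

The identity element is j (its row matches the header).
c^1 = c
c^2 = c ⊙ c = w
c^3 = w ⊙ c = j
The first power of c equal to the identity is c^3, so ord(c) = 3.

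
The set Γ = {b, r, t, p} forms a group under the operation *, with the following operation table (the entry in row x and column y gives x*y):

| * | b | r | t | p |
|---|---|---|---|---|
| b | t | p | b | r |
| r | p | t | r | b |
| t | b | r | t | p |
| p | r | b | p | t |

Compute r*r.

Read row r, column r: r*r = t.
(Structurally, Γ here is isomorphic to the Klein four-group V_4.)

t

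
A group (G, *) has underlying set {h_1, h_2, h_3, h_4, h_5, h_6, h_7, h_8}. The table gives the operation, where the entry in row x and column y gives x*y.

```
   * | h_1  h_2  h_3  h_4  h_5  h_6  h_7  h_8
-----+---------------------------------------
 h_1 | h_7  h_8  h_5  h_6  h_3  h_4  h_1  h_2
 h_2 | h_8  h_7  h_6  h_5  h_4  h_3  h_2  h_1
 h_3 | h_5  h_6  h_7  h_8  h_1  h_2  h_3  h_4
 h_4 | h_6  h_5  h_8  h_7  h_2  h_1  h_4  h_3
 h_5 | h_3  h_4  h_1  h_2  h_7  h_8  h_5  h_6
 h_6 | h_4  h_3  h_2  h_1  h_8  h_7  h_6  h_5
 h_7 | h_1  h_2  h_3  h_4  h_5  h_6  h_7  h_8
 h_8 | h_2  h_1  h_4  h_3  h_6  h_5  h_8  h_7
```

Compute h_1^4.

h_1^1 = h_1
h_1^2 = h_1*h_1 = h_7
h_1^3 = h_7*h_1 = h_1
h_1^4 = h_1*h_1 = h_7

h_7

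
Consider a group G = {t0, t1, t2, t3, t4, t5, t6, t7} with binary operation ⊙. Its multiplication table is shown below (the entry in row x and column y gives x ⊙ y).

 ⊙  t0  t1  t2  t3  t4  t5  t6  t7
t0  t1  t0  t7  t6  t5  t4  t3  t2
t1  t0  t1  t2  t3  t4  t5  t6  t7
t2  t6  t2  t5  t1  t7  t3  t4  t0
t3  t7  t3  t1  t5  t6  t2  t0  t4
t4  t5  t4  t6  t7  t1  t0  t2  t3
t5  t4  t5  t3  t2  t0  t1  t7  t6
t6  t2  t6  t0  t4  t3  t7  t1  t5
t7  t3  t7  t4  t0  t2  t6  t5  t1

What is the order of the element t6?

The identity element is t1 (its row matches the header).
t6^1 = t6
t6^2 = t6 ⊙ t6 = t1
The first power of t6 equal to the identity is t6^2, so ord(t6) = 2.
(Structurally, G here is isomorphic to the dihedral group D_4.)

2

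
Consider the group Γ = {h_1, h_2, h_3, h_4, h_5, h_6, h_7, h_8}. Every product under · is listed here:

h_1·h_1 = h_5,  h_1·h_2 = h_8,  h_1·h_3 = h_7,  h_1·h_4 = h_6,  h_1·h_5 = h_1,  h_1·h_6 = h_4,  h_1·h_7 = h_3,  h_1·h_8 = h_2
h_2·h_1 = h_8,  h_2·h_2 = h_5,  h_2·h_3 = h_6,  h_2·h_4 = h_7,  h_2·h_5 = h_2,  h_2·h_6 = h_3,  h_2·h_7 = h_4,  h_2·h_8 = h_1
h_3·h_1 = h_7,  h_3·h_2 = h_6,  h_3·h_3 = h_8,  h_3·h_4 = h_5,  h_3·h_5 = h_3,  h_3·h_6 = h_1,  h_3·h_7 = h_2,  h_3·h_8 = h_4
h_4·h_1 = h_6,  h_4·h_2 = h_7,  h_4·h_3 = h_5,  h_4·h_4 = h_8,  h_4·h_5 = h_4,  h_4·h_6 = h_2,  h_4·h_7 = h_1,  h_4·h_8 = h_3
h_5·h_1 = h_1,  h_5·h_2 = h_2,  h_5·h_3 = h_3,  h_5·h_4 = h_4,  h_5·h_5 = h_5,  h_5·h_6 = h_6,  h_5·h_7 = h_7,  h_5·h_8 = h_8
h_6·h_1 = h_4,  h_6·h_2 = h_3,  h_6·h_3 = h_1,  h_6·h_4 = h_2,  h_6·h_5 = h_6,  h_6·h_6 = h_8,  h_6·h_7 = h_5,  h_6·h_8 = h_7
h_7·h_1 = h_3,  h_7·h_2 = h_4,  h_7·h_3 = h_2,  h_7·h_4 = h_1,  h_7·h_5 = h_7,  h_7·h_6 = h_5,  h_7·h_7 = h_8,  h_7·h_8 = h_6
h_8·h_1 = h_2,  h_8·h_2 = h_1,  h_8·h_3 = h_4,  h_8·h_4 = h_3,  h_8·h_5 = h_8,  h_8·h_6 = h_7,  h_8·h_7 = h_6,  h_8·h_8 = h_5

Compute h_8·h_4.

h_3

Read row h_8, column h_4: h_8·h_4 = h_3.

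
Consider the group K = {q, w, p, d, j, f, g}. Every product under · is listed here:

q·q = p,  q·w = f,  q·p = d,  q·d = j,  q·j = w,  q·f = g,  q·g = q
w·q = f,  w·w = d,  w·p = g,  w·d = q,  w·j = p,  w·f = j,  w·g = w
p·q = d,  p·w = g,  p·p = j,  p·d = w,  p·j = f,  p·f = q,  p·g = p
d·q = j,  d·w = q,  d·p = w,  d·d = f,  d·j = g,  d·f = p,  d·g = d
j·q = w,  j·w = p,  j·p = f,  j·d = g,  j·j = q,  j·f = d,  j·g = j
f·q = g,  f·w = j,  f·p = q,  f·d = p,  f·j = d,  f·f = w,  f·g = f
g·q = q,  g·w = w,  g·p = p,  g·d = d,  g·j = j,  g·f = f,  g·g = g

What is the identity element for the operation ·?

The identity e satisfies e·x = x for all x, so its row in the table reproduces the column headers.
Row g reads: q, w, p, d, j, f, g — exactly the header order. So g is the identity.

g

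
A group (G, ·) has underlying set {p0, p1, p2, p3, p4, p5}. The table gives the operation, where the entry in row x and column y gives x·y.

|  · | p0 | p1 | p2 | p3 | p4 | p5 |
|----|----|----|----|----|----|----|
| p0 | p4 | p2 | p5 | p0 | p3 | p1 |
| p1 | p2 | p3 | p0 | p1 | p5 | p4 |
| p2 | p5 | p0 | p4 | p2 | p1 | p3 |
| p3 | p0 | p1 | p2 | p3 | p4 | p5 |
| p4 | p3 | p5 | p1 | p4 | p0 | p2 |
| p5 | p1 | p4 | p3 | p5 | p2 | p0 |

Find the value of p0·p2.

Read row p0, column p2: p0·p2 = p5.

p5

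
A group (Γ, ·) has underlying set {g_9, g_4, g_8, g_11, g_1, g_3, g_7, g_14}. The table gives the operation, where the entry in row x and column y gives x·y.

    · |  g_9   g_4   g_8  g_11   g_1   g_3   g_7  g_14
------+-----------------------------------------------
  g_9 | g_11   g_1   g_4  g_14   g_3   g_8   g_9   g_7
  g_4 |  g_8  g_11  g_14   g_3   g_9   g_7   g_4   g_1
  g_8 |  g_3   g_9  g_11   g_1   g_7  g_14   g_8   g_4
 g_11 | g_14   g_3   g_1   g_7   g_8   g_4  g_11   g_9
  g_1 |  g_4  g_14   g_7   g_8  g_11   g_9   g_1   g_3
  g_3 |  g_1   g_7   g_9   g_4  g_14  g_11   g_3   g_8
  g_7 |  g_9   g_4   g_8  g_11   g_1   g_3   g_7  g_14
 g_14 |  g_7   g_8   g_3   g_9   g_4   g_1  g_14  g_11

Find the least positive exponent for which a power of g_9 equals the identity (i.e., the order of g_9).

4

The identity element is g_7 (its row matches the header).
g_9^1 = g_9
g_9^2 = g_9·g_9 = g_11
g_9^3 = g_11·g_9 = g_14
g_9^4 = g_14·g_9 = g_7
The first power of g_9 equal to the identity is g_9^4, so ord(g_9) = 4.
(Structurally, Γ here is isomorphic to the quaternion group Q_8.)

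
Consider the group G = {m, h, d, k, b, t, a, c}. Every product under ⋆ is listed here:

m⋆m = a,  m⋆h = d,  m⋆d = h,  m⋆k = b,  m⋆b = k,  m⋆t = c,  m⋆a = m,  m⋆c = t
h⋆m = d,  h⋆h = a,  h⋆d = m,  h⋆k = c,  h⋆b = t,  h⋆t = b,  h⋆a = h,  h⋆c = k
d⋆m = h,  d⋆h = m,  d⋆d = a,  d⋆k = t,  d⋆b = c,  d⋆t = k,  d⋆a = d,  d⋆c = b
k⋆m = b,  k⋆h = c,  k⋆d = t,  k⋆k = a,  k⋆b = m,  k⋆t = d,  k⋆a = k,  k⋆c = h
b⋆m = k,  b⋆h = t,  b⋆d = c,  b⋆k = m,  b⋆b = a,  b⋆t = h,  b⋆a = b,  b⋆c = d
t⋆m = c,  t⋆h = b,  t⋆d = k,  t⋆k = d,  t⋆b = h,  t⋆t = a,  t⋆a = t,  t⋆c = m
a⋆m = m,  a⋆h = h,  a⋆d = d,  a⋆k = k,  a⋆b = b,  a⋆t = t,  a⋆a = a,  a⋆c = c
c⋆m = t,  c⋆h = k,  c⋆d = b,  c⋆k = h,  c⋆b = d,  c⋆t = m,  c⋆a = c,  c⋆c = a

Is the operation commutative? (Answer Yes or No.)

Yes

Check whether the table is symmetric across its main diagonal.
Every entry (row x, col y) equals the entry (row y, col x), so G is abelian.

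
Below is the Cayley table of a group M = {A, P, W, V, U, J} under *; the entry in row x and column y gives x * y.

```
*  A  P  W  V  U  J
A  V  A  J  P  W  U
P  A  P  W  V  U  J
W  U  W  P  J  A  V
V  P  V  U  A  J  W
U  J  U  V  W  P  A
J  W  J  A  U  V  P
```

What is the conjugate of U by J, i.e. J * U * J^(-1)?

The identity is P. In row J, the entry P sits in column J, so J^(-1) = J.
J * U = V
V * J = W

W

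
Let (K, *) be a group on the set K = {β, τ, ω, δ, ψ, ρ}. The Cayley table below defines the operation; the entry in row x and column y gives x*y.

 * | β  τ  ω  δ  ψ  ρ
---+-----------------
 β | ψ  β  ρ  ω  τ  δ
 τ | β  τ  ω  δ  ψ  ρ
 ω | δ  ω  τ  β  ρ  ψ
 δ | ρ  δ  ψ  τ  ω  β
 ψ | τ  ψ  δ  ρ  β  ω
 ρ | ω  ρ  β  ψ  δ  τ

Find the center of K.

{τ}

An element z is central iff its row equals its column in the table.
For ρ: ρ*ψ = δ ≠ ω = ψ*ρ, so ρ ∉ Z.
Checking each element this way leaves Z(K) = {τ}.
(Structurally, K here is isomorphic to the symmetric group S_3.)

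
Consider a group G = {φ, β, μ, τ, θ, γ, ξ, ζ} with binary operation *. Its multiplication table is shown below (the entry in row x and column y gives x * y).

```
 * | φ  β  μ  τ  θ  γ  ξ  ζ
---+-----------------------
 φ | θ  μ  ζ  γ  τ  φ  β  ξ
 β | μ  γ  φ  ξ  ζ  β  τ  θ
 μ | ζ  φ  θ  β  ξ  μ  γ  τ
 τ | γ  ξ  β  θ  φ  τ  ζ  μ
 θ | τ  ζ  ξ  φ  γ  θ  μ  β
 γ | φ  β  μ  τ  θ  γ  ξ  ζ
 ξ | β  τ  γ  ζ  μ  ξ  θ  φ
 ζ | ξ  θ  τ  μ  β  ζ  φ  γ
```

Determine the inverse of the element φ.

First locate the identity: row γ matches the header, so γ is the identity.
Scan row φ for γ: φ * τ = γ. Hence φ^(-1) = τ.

τ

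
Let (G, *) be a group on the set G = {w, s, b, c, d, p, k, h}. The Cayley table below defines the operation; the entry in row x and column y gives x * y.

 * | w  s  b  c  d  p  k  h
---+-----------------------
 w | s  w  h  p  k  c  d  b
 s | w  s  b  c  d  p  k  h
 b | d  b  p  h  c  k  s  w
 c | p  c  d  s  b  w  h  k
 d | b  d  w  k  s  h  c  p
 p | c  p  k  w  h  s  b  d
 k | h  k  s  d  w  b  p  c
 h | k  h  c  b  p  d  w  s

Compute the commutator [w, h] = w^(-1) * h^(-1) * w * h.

p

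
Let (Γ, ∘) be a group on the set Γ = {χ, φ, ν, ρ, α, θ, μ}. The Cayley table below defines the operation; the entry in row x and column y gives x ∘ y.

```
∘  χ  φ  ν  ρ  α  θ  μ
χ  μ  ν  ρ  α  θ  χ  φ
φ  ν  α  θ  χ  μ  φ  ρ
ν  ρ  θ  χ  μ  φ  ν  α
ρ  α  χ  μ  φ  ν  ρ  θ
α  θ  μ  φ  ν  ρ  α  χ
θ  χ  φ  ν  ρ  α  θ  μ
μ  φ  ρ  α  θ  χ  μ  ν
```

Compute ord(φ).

The identity element is θ (its row matches the header).
φ^1 = φ
φ^2 = φ ∘ φ = α
φ^3 = α ∘ φ = μ
φ^4 = μ ∘ φ = ρ
φ^5 = ρ ∘ φ = χ
φ^6 = χ ∘ φ = ν
φ^7 = ν ∘ φ = θ
The first power of φ equal to the identity is φ^7, so ord(φ) = 7.

7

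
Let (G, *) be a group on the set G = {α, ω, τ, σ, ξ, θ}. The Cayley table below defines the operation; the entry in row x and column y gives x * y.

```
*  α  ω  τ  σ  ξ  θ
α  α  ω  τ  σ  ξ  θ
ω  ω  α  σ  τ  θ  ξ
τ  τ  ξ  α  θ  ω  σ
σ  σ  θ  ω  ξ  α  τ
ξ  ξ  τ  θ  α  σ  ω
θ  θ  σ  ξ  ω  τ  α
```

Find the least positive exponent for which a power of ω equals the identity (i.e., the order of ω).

2

The identity element is α (its row matches the header).
ω^1 = ω
ω^2 = ω * ω = α
The first power of ω equal to the identity is ω^2, so ord(ω) = 2.
(Structurally, G here is isomorphic to the symmetric group S_3.)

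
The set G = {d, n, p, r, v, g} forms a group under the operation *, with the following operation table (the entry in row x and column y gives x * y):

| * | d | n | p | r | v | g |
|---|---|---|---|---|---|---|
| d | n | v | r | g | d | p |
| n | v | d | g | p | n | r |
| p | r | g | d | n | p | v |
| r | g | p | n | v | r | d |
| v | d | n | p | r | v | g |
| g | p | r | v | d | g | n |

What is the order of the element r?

2

The identity element is v (its row matches the header).
r^1 = r
r^2 = r * r = v
The first power of r equal to the identity is r^2, so ord(r) = 2.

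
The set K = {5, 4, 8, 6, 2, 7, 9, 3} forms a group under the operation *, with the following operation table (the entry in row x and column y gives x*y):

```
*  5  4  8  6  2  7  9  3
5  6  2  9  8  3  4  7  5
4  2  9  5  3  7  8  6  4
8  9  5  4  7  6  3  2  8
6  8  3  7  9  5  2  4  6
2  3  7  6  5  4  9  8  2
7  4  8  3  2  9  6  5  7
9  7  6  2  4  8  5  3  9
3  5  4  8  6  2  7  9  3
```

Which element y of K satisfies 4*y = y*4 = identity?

First locate the identity: row 3 matches the header, so 3 is the identity.
Scan row 4 for 3: 4*6 = 3. Hence 4^(-1) = 6.

6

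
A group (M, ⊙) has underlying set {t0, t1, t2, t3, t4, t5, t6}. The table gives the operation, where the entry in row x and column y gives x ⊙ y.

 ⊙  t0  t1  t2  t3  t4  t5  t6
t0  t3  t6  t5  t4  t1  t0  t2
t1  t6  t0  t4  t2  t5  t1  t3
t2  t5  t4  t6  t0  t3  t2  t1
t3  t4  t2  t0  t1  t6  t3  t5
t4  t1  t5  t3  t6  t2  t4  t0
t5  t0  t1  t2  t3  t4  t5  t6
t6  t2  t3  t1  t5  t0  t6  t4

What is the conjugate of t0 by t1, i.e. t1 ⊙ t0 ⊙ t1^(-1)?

t0

The identity is t5. In row t1, the entry t5 sits in column t4, so t1^(-1) = t4.
t1 ⊙ t0 = t6
t6 ⊙ t4 = t0
(Structurally, M here is isomorphic to the cyclic group Z_7.)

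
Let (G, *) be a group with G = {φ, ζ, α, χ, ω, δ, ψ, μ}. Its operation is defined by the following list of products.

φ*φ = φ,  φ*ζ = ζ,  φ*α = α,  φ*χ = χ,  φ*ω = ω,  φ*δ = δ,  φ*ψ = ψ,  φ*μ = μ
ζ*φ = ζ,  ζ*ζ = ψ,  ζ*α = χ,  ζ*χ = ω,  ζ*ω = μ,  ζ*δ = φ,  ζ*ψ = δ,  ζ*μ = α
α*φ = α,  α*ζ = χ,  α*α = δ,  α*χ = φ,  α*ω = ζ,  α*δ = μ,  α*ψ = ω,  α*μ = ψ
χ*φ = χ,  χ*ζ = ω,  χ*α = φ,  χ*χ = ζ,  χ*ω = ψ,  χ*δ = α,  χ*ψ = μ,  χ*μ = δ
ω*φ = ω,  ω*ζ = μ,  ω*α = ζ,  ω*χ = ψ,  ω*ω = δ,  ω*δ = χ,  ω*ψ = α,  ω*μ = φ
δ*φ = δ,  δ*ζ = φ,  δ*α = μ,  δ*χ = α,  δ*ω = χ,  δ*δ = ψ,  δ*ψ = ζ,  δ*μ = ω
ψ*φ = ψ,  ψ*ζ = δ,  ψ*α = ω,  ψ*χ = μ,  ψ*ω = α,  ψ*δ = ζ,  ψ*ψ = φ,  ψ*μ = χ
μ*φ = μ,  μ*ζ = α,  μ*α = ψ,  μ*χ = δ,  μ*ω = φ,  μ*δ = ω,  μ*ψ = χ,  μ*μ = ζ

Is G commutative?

Check whether the table is symmetric across its main diagonal.
Every entry (row x, col y) equals the entry (row y, col x), so G is abelian.

Yes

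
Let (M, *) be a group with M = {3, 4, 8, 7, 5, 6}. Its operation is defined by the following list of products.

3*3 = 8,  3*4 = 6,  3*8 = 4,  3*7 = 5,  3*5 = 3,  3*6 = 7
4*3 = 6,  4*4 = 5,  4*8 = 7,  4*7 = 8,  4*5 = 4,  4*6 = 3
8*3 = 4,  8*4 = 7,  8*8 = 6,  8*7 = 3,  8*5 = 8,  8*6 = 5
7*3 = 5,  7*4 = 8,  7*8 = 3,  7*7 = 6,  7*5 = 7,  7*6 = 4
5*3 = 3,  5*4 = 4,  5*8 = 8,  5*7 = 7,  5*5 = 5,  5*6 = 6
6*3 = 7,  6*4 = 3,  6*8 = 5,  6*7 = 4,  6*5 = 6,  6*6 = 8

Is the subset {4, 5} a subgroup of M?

{4, 5} contains the identity 5.
Checking products: every product of two elements of {4, 5} (read from the table) lies in {4, 5}, so the set is closed.
In a finite group, a nonempty closed subset is a subgroup. So {4, 5} ≤ M.
(Structurally, M here is isomorphic to the cyclic group Z_6.)

Yes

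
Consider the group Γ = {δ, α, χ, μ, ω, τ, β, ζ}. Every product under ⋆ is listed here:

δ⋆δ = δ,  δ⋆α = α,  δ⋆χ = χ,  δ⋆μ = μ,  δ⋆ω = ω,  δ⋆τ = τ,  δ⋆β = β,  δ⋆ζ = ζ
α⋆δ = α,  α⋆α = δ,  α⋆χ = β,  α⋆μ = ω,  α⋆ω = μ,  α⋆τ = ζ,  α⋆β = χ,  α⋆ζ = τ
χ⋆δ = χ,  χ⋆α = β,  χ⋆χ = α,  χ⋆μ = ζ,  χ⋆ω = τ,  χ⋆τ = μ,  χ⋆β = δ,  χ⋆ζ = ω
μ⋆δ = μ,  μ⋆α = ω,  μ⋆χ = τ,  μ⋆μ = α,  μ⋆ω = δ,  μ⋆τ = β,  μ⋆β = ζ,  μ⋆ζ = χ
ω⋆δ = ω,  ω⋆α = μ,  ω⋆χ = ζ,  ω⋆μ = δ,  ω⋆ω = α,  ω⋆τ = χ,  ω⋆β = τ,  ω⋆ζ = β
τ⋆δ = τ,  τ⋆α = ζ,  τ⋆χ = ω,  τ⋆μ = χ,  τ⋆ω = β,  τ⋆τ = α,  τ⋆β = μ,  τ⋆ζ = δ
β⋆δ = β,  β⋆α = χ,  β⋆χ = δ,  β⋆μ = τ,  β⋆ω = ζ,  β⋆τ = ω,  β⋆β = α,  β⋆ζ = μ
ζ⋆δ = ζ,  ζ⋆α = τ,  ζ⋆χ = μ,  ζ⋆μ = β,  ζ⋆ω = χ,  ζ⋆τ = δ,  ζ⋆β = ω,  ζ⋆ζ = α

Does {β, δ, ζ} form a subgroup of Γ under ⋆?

No

β ⋆ β = α, which is not in {β, δ, ζ}.
The subset is not closed under ⋆, so it is not a subgroup.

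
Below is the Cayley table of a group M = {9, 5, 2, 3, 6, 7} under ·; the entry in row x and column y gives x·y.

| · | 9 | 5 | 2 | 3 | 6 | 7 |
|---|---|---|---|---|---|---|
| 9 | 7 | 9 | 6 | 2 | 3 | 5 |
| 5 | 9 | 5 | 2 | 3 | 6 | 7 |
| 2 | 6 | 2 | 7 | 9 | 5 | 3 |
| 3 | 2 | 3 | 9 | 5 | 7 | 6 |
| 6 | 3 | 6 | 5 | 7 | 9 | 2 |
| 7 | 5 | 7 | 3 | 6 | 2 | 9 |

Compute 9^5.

9^1 = 9
9^2 = 9·9 = 7
9^3 = 7·9 = 5
9^4 = 5·9 = 9
9^5 = 9·9 = 7

7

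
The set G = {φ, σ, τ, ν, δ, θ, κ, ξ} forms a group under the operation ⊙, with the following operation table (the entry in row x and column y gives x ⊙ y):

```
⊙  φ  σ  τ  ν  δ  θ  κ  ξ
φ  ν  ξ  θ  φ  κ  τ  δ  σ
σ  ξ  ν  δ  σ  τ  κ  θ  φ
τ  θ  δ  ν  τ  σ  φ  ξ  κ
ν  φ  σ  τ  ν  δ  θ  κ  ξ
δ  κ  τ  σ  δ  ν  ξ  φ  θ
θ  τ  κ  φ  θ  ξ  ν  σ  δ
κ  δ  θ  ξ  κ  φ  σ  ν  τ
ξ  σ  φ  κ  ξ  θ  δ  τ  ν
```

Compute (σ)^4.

ν

σ^1 = σ
σ^2 = σ ⊙ σ = ν
σ^3 = ν ⊙ σ = σ
σ^4 = σ ⊙ σ = ν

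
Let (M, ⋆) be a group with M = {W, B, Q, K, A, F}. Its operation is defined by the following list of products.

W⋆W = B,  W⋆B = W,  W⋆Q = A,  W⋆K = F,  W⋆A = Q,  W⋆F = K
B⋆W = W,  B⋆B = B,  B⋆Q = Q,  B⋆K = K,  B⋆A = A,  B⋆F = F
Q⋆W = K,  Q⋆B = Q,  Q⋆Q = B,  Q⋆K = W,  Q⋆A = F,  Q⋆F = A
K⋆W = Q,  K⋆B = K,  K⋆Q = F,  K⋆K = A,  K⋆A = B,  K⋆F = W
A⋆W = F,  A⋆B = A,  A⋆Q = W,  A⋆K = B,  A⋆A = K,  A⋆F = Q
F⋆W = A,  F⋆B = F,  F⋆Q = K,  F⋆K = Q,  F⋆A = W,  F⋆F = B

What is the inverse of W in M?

First locate the identity: row B matches the header, so B is the identity.
Scan row W for B: W ⋆ W = B. Hence W^(-1) = W.

W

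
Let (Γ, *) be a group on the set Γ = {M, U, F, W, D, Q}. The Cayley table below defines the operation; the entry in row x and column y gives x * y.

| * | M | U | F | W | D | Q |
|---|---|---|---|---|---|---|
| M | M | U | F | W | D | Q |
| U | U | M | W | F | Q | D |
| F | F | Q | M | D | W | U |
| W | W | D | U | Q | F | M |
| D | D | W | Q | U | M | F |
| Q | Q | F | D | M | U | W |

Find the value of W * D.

F

Read row W, column D: W * D = F.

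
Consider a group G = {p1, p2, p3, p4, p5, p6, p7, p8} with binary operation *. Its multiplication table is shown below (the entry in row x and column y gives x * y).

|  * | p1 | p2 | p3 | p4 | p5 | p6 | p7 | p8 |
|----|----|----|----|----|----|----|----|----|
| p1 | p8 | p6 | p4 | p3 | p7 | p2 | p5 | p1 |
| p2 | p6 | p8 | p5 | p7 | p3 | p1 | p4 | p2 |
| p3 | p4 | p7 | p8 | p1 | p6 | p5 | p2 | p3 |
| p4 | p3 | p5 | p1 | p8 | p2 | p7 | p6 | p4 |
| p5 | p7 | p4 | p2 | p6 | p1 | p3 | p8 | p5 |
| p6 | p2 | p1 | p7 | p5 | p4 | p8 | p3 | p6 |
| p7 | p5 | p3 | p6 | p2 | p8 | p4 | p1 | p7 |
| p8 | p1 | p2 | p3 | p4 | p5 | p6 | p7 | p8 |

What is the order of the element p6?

2

The identity element is p8 (its row matches the header).
p6^1 = p6
p6^2 = p6 * p6 = p8
The first power of p6 equal to the identity is p6^2, so ord(p6) = 2.
(Structurally, G here is isomorphic to the dihedral group D_4.)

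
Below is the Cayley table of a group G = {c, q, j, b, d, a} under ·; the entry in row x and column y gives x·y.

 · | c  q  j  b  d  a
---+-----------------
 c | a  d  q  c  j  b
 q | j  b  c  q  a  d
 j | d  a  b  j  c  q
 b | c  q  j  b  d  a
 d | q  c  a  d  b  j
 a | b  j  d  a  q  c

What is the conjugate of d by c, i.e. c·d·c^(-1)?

The identity is b. In row c, the entry b sits in column a, so c^(-1) = a.
c·d = j
j·a = q
(Structurally, G here is isomorphic to the symmetric group S_3.)

q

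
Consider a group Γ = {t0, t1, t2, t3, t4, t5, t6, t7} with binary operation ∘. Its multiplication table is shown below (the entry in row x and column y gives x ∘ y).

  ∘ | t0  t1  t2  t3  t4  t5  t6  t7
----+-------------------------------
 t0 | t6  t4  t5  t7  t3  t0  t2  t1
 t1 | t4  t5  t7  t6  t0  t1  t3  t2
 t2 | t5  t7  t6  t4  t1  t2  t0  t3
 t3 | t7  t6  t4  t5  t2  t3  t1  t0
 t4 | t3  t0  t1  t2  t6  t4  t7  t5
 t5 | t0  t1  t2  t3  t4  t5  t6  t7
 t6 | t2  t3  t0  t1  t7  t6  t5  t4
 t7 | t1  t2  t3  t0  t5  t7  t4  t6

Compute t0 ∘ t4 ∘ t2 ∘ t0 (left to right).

t3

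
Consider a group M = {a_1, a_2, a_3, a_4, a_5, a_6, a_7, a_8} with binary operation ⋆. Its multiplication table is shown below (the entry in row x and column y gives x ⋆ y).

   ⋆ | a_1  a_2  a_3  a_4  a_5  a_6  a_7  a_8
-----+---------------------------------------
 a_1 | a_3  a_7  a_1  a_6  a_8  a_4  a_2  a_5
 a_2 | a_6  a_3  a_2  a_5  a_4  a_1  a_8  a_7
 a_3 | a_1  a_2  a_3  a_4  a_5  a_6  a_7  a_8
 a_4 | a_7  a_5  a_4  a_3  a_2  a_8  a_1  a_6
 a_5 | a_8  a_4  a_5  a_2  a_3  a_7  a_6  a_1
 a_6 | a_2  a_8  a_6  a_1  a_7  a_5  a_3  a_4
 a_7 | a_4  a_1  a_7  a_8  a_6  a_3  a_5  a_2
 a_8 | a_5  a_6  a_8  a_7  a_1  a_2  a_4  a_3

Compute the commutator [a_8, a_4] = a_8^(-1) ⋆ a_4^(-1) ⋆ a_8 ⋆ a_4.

a_5

Identity is a_3; from the table a_8^(-1) = a_8 and a_4^(-1) = a_4.
a_8 ⋆ a_4 = a_7
a_7 ⋆ a_8 = a_2
a_2 ⋆ a_4 = a_5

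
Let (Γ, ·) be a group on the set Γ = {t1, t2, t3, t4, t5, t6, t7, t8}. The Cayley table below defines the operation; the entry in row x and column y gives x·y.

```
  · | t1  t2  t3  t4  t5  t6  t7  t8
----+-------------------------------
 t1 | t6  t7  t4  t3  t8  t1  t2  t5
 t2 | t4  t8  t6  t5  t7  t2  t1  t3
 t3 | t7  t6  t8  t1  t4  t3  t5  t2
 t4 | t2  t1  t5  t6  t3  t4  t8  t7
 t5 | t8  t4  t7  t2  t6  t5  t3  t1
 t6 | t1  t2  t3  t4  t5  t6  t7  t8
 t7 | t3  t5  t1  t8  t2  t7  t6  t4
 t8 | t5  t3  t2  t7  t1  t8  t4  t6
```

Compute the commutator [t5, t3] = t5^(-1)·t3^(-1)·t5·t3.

t8

Identity is t6; from the table t5^(-1) = t5 and t3^(-1) = t2.
t5·t2 = t4
t4·t5 = t3
t3·t3 = t8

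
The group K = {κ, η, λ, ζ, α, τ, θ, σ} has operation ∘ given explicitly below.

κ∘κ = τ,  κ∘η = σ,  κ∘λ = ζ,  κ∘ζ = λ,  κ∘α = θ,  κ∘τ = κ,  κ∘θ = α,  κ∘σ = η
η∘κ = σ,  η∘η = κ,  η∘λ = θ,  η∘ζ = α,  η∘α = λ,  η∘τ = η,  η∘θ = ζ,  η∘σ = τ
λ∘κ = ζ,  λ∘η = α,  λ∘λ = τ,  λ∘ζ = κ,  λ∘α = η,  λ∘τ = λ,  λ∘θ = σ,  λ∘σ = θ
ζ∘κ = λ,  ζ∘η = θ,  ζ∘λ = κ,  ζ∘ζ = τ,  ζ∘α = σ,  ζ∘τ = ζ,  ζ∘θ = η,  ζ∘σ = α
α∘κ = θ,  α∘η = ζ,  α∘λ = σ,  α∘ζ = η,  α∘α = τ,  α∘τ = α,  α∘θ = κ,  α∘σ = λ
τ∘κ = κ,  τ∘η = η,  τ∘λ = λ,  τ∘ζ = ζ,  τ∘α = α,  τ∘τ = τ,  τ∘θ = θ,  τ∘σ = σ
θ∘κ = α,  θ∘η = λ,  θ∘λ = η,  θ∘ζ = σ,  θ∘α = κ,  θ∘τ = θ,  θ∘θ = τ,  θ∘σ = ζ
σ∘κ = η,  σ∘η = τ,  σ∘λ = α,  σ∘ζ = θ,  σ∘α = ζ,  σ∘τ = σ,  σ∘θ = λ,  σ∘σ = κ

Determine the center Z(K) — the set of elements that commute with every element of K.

{κ, τ}

An element z is central iff its row equals its column in the table.
For λ: λ ∘ σ = θ ≠ α = σ ∘ λ, so λ ∉ Z.
Checking each element this way leaves Z(K) = {κ, τ}.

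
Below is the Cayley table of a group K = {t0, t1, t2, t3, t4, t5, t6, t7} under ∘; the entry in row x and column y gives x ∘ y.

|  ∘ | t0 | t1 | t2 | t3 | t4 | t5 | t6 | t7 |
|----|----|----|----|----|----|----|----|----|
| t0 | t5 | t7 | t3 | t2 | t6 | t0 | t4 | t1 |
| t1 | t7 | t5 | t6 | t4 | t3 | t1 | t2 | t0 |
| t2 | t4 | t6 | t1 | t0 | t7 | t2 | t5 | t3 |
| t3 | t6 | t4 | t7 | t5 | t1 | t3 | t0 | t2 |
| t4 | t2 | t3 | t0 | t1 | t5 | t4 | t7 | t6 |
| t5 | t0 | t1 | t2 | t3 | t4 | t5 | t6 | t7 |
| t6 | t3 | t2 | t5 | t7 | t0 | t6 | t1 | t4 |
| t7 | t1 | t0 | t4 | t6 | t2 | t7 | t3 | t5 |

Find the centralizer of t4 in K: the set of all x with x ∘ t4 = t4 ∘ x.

Compare row t4 with column t4 entry by entry.
t3 ∘ t4 = t1 = t4 ∘ t3, so t3 commutes with t4.
t7 ∘ t4 = t2 but t4 ∘ t7 = t6, so t7 does not.
Collecting the elements that commute with t4: C(t4) = {t1, t3, t4, t5}.

{t1, t3, t4, t5}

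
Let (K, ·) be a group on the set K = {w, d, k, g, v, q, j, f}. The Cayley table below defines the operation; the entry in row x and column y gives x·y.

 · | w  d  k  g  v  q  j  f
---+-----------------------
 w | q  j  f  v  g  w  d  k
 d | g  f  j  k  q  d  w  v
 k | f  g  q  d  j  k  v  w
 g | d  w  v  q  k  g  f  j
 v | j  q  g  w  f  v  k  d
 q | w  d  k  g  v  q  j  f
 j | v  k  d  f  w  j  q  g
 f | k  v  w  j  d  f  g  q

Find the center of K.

An element z is central iff its row equals its column in the table.
For d: d·g = k ≠ w = g·d, so d ∉ Z.
Checking each element this way leaves Z(K) = {f, q}.

{f, q}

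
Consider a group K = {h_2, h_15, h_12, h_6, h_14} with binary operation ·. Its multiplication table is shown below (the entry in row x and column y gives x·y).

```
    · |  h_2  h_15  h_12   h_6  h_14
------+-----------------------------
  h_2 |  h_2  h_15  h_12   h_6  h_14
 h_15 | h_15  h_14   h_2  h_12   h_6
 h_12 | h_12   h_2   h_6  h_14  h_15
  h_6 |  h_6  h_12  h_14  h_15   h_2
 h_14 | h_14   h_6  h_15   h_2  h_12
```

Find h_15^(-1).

h_12

First locate the identity: row h_2 matches the header, so h_2 is the identity.
Scan row h_15 for h_2: h_15·h_12 = h_2. Hence h_15^(-1) = h_12.
(Structurally, K here is isomorphic to the cyclic group Z_5.)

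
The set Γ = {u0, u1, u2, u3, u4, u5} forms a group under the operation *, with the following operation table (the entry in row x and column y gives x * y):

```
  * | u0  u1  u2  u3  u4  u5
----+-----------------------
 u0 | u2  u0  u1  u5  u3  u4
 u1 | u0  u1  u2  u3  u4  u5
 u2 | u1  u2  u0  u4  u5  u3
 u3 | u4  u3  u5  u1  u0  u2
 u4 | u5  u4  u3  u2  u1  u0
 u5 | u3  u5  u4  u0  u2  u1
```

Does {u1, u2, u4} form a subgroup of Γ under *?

No

u2 * u2 = u0, which is not in {u1, u2, u4}.
The subset is not closed under *, so it is not a subgroup.
(Structurally, Γ here is isomorphic to the symmetric group S_3.)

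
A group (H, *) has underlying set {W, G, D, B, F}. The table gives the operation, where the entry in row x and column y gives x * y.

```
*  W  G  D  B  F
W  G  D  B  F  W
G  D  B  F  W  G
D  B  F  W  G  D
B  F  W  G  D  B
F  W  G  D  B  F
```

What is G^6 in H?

G^1 = G
G^2 = G * G = B
G^3 = B * G = W
G^4 = W * G = D
G^5 = D * G = F
G^6 = F * G = G

G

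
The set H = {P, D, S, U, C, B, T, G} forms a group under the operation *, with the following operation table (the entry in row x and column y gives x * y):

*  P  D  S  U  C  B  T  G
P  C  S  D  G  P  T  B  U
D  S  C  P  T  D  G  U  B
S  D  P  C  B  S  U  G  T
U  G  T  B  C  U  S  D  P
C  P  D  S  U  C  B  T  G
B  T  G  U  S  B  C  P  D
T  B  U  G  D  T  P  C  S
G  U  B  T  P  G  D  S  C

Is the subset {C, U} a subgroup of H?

Yes

{C, U} contains the identity C.
Checking products: every product of two elements of {C, U} (read from the table) lies in {C, U}, so the set is closed.
In a finite group, a nonempty closed subset is a subgroup. So {C, U} ≤ H.
(Structurally, H here is isomorphic to the elementary abelian group (Z_2)^3.)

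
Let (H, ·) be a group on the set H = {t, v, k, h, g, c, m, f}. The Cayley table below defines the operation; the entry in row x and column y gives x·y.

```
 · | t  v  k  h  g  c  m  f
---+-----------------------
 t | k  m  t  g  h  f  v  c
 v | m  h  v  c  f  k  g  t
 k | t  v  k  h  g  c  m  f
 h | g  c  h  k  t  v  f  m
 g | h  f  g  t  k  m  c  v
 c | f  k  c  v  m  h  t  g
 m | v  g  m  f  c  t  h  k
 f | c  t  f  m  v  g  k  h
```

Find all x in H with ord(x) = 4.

{c, f, m, v}

Identity is k. Compute the order of each non-identity element by repeated multiplication:
  t: t → k  (order 2)
  v: v → h → c → k  (order 4)
  h: h → k  (order 2)
  g: g → k  (order 2)
  c: c → h → v → k  (order 4)
  m: m → h → f → k  (order 4)
  f: f → h → m → k  (order 4)
Elements of order 4: {c, f, m, v}.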